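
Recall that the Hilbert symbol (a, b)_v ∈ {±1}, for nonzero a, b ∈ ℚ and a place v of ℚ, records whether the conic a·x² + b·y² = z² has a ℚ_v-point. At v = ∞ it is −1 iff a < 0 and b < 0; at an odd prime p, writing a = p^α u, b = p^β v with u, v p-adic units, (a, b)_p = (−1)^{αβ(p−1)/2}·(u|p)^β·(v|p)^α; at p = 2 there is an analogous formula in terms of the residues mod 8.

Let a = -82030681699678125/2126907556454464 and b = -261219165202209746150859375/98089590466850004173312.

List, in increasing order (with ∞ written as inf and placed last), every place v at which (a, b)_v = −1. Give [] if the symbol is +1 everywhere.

Mod squares: a ≡ -85, b ≡ -113390. Check v ∈ {∞, 2, 3, 5, 7, 17, 19, 23, 29}.
v=5: a=5^5·(≡2), b=5^7·(≡2) mod 5; (2|5)=-1, (2|5)=-1; (−1)^{5·7·2}·(-1)^7·(-1)^5 = +1.
v=2: v_2(a)=-6, v_2(b)=-9; units ≡ 3, 1 (mod 8); ε·ε+αω+βω = 1·0+-6·0+-9·1 ≡ 1  ⇒  (a,b)_2 = -1.
v=29: a=29^2·(≡18), b=29^3·(≡6) mod 29; (18|29)=-1, (6|29)=+1; (−1)^{2·3·14}·(-1)^3·(+1)^2 = -1.
v=3: a=3^8·(≡2), b=3^8·(≡1) mod 3; (2|3)=-1, (1|3)=+1; (−1)^{8·8·1}·(-1)^8·(+1)^8 = +1.
v=19: a=19^0·(≡10), b=19^2·(≡8) mod 19; (10|19)=-1, (8|19)=-1; (−1)^{0·2·9}·(-1)^2·(-1)^0 = +1.
v=7: a=7^-16·(≡6), b=7^-24·(≡5) mod 7; (6|7)=-1, (5|7)=-1; (−1)^{-16·-24·3}·(-1)^-24·(-1)^-16 = +1.
v=17: a=17^1·(≡7), b=17^1·(≡14) mod 17; (7|17)=-1, (14|17)=-1; (−1)^{1·1·8}·(-1)^1·(-1)^1 = +1.
v=∞: -85 < 0 and -113390 < 0  ⇒  (a,b)_∞ = -1.
v=23: a=23^4·(≡10), b=23^7·(≡20) mod 23; (10|23)=-1, (20|23)=-1; (−1)^{4·7·11}·(-1)^7·(-1)^4 = -1.
Ram(-85, -113390) = {2, 23, 29, ∞}; no ℚ_2-point on the conic.

[2, 23, 29, inf]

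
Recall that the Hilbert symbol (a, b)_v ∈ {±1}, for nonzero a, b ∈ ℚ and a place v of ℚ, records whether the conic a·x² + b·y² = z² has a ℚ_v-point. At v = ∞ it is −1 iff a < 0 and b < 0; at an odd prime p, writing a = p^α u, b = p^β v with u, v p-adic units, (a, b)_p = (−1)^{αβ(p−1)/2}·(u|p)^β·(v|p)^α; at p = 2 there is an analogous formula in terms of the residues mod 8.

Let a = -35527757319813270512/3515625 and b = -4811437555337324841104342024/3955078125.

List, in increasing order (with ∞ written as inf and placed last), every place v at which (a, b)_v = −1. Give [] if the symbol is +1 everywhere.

(a, b) ≡ (-23, -35530) mod (ℚ^×)²; places V = {2, 3, 5, 7, 11, 13, 17, 19, 23, 31, ∞}.
(a,b)_2: α=4, β=3; u≡1, v≡3 (mod 8); ε(u)ε(v)=0·1, αω(v)=4·1, βω(u)=3·0; sum ≡ 0  ⇒  +1.
(a,b)_3: α=-2, u≡1; β=-4, v≡2 (mod 3); (1|3)=+1, (2|3)=-1; sign (−1)^0·+1^-4·-1^-2 = +1.
(a,b)_11: α=2, u≡10; β=3, v≡3 (mod 11); (10|11)=-1, (3|11)=+1; sign (−1)^0·-1^3·+1^2 = -1.
(a,b)_17: α=2, u≡3; β=3, v≡8 (mod 17); (3|17)=-1, (8|17)=+1; sign (−1)^0·-1^3·+1^2 = -1.
(a,b)_∞: sgn(-23)=−, sgn(-35530)=−, so -1.
(a,b)_23: α=1, u≡14; β=2, v≡15 (mod 23); (14|23)=-1, (15|23)=-1; sign (−1)^0·-1^2·-1^1 = -1.
(a,b)_7: α=2, u≡3; β=0, v≡2 (mod 7); (3|7)=-1, (2|7)=+1; sign (−1)^0·-1^0·+1^2 = +1.
(a,b)_5: α=-8, u≡2; β=-11, v≡1 (mod 5); (2|5)=-1, (1|5)=+1; sign (−1)^0·-1^-11·+1^-8 = -1.
(a,b)_13: α=2, u≡4; β=4, v≡10 (mod 13); (4|13)=+1, (10|13)=+1; sign (−1)^0·+1^4·+1^2 = +1.
(a,b)_31: α=4, u≡9; β=6, v≡27 (mod 31); (9|31)=+1, (27|31)=-1; sign (−1)^0·+1^6·-1^4 = +1.
(a,b)_19: α=2, u≡13; β=3, v≡1 (mod 19); (13|19)=-1, (1|19)=+1; sign (−1)^0·-1^3·+1^2 = -1.
Ram(-23, -35530) = {5, 11, 17, 19, 23, ∞}; no ℚ_5-point on the conic.

[5, 11, 17, 19, 23, inf]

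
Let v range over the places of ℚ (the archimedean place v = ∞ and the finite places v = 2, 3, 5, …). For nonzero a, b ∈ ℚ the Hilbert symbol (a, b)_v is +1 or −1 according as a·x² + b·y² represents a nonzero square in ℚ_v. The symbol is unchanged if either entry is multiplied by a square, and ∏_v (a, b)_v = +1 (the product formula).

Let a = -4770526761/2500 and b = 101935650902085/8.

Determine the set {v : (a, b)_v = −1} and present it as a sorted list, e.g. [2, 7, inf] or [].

(a, b) ≡ (-1, 2730) mod (ℚ^×)²; places V = {2, 3, 5, 7, 11, 13, 23, ∞}.
(a,b)_∞: sgn(-1)=−, sgn(2730)=+, so +1.
(a,b)_7: α=2, u≡5; β=5, v≡3 (mod 7); (5|7)=-1, (3|7)=-1; sign (−1)^0·-1^5·-1^2 = -1.
(a,b)_11: α=2, u≡6; β=2, v≡10 (mod 11); (6|11)=-1, (10|11)=-1; sign (−1)^0·-1^2·-1^2 = +1.
(a,b)_23: α=2, u≡11; β=0, v≡8 (mod 23); (11|23)=-1, (8|23)=+1; sign (−1)^0·-1^0·+1^2 = +1.
(a,b)_3: α=2, u≡2; β=3, v≡1 (mod 3); (2|3)=-1, (1|3)=+1; sign (−1)^0·-1^3·+1^2 = -1.
(a,b)_13: α=2, u≡9; β=5, v≡8 (mod 13); (9|13)=+1, (8|13)=-1; sign (−1)^0·+1^5·-1^2 = +1.
(a,b)_5: α=-4, u≡1; β=1, v≡4 (mod 5); (1|5)=+1, (4|5)=+1; sign (−1)^0·+1^1·+1^-4 = +1.
(a,b)_2: α=-2, β=-3; u≡7, v≡5 (mod 8); ε(u)ε(v)=1·0, αω(v)=-2·1, βω(u)=-3·0; sum ≡ 0  ⇒  +1.
Ram(-1, 2730) = {3, 7}; no ℚ_3-point on the conic.

[3, 7]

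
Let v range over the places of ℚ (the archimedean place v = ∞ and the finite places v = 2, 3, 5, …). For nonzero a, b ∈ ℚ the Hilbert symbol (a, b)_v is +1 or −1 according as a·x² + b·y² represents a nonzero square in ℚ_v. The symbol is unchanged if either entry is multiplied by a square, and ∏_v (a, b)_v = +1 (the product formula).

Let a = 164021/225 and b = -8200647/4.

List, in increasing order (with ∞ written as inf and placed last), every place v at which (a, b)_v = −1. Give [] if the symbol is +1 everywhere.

Mod squares: a ≡ 164021, b ≡ -911183. Check v ∈ {∞, 2, 3, 5, 7, 11, 13, 17, 19, 31, 37}.
v=7: a=7^0·(≡4), b=7^1·(≡5) mod 7; (4|7)=+1, (5|7)=-1; (−1)^{0·1·3}·(+1)^1·(-1)^0 = +1.
v=19: a=19^0·(≡2), b=19^1·(≡12) mod 19; (2|19)=-1, (12|19)=-1; (−1)^{0·1·9}·(-1)^1·(-1)^0 = -1.
v=17: a=17^0·(≡14), b=17^1·(≡13) mod 17; (14|17)=-1, (13|17)=+1; (−1)^{0·1·8}·(-1)^1·(+1)^0 = -1.
v=31: a=31^1·(≡22), b=31^1·(≡12) mod 31; (22|31)=-1, (12|31)=-1; (−1)^{1·1·15}·(-1)^1·(-1)^1 = -1.
v=11: a=11^1·(≡10), b=11^0·(≡10) mod 11; (10|11)=-1, (10|11)=-1; (−1)^{1·0·5}·(-1)^0·(-1)^1 = -1.
v=13: a=13^1·(≡5), b=13^1·(≡8) mod 13; (5|13)=-1, (8|13)=-1; (−1)^{1·1·6}·(-1)^1·(-1)^1 = +1.
v=37: a=37^1·(≡10), b=37^0·(≡36) mod 37; (10|37)=+1, (36|37)=+1; (−1)^{1·0·18}·(+1)^0·(+1)^1 = +1.
v=3: a=3^-2·(≡2), b=3^2·(≡1) mod 3; (2|3)=-1, (1|3)=+1; (−1)^{-2·2·1}·(-1)^2·(+1)^-2 = +1.
v=5: a=5^-2·(≡4), b=5^0·(≡2) mod 5; (4|5)=+1, (2|5)=-1; (−1)^{-2·0·2}·(+1)^0·(-1)^-2 = +1.
v=2: v_2(a)=0, v_2(b)=-2; units ≡ 5, 1 (mod 8); ε·ε+αω+βω = 0·0+0·0+-2·1 ≡ 0  ⇒  (a,b)_2 = +1.
v=∞: 164021 > 0 and -911183 < 0  ⇒  (a,b)_∞ = +1.
|Ram(164021, -911183)| = 4, even; anisotropic at {11, 17, 19, 31}.

[11, 17, 19, 31]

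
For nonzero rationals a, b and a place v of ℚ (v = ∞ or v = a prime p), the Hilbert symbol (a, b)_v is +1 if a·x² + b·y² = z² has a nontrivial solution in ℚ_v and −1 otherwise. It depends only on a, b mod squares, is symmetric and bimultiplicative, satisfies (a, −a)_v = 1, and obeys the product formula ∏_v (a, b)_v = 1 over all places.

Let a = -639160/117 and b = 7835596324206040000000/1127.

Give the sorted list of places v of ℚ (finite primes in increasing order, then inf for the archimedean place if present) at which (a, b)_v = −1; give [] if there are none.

Mod squares: a ≡ -2470, b ≡ 5195930. Check v ∈ {∞, 2, 3, 5, 7, 13, 19, 23, 29, 41}.
v=13: a=13^-1·(≡7), b=13^4·(≡9) mod 13; (7|13)=-1, (9|13)=+1; (−1)^{-1·4·6}·(-1)^4·(+1)^-1 = +1.
v=19: a=19^1·(≡3), b=19^3·(≡15) mod 19; (3|19)=-1, (15|19)=-1; (−1)^{1·3·9}·(-1)^3·(-1)^1 = -1.
v=2: v_2(a)=3, v_2(b)=9; units ≡ 5, 5 (mod 8); ε·ε+αω+βω = 0·0+3·1+9·1 ≡ 0  ⇒  (a,b)_2 = +1.
v=∞: -2470 < 0 and 5195930 > 0  ⇒  (a,b)_∞ = +1.
v=29: a=29^2·(≡23), b=29^3·(≡2) mod 29; (23|29)=+1, (2|29)=-1; (−1)^{2·3·14}·(+1)^3·(-1)^2 = +1.
v=3: a=3^-2·(≡2), b=3^0·(≡2) mod 3; (2|3)=-1, (2|3)=-1; (−1)^{-2·0·1}·(-1)^0·(-1)^-2 = +1.
v=23: a=23^0·(≡5), b=23^-1·(≡1) mod 23; (5|23)=-1, (1|23)=+1; (−1)^{0·-1·11}·(-1)^-1·(+1)^0 = -1.
v=7: a=7^0·(≡2), b=7^-2·(≡6) mod 7; (2|7)=+1, (6|7)=-1; (−1)^{0·-2·3}·(+1)^-2·(-1)^0 = +1.
v=5: a=5^1·(≡4), b=5^7·(≡1) mod 5; (4|5)=+1, (1|5)=+1; (−1)^{1·7·2}·(+1)^7·(+1)^1 = +1.
v=41: a=41^0·(≡36), b=41^1·(≡39) mod 41; (36|41)=+1, (39|41)=+1; (−1)^{0·1·20}·(+1)^1·(+1)^0 = +1.
Ram(-2470, 5195930) = {19, 23}; no ℚ_19-point on the conic.

[19, 23]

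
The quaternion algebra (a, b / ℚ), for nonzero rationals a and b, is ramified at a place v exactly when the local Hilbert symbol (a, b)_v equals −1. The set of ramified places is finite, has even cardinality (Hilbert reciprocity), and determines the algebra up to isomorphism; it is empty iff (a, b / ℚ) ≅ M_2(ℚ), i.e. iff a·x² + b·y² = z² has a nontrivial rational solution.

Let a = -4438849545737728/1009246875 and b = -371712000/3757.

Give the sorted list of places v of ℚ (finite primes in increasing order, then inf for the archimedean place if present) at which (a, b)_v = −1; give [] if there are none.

[2, 11, 13, inf]

(a, b) ≡ (-4290, -390) mod (ℚ^×)²; places V = {2, 3, 5, 7, 11, 13, 17, 23, 29, ∞}.
(a,b)_7: α=-2, u≡1; β=0, v≡1 (mod 7); (1|7)=+1, (1|7)=+1; sign (−1)^0·+1^0·+1^-2 = +1.
(a,b)_13: α=-3, u≡5; β=-1, v≡1 (mod 13); (5|13)=-1, (1|13)=+1; sign (−1)^0·-1^-1·+1^-3 = -1.
(a,b)_17: α=0, u≡10; β=-2, v≡16 (mod 17); (10|17)=-1, (16|17)=+1; sign (−1)^0·-1^-2·+1^0 = +1.
(a,b)_3: α=-1, u≡1; β=1, v≡2 (mod 3); (1|3)=+1, (2|3)=-1; sign (−1)^1·+1^1·-1^-1 = +1.
(a,b)_5: α=-5, u≡3; β=3, v≡2 (mod 5); (3|5)=-1, (2|5)=-1; sign (−1)^0·-1^3·-1^-5 = +1.
(a,b)_∞: sgn(-4290)=−, sgn(-390)=−, so -1.
(a,b)_11: α=7, u≡8; β=2, v≡6 (mod 11); (8|11)=-1, (6|11)=-1; sign (−1)^0·-1^2·-1^7 = -1.
(a,b)_2: α=9, β=13; u≡7, v≡5 (mod 8); ε(u)ε(v)=1·0, αω(v)=9·1, βω(u)=13·0; sum ≡ 1  ⇒  -1.
(a,b)_23: α=2, u≡20; β=0, v≡2 (mod 23); (20|23)=-1, (2|23)=+1; sign (−1)^0·-1^0·+1^2 = +1.
(a,b)_29: α=2, u≡21; β=0, v≡16 (mod 29); (21|29)=-1, (16|29)=+1; sign (−1)^0·-1^0·+1^2 = +1.
(-4290, -390 / ℚ) ramifies at {2, 11, 13, ∞}: a division algebra.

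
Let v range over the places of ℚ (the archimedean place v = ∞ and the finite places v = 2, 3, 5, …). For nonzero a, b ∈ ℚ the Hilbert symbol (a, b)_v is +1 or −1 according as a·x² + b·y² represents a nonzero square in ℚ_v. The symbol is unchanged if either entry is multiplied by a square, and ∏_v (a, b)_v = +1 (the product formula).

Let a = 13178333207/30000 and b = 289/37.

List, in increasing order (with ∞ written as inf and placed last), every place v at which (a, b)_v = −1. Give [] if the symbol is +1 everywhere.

(a, b) ≡ (442221, 37) mod (ℚ^×)²; places V = {2, 3, 5, 13, 17, 23, 29, 37, ∞}.
(a,b)_29: α=1, u≡9; β=0, v≡18 (mod 29); (9|29)=+1, (18|29)=-1; sign (−1)^0·+1^0·-1^1 = -1.
(a,b)_13: α=3, u≡3; β=0, v≡5 (mod 13); (3|13)=+1, (5|13)=-1; sign (−1)^0·+1^0·-1^3 = -1.
(a,b)_23: α=3, u≡15; β=0, v≡19 (mod 23); (15|23)=-1, (19|23)=-1; sign (−1)^0·-1^0·-1^3 = -1.
(a,b)_3: α=-1, u≡2; β=0, v≡1 (mod 3); (2|3)=-1, (1|3)=+1; sign (−1)^0·-1^0·+1^-1 = +1.
(a,b)_5: α=-4, u≡4; β=0, v≡2 (mod 5); (4|5)=+1, (2|5)=-1; sign (−1)^0·+1^0·-1^-4 = +1.
(a,b)_2: α=-4, β=0; u≡5, v≡5 (mod 8); ε(u)ε(v)=0·0, αω(v)=-4·1, βω(u)=0·1; sum ≡ 0  ⇒  +1.
(a,b)_∞: sgn(442221)=+, sgn(37)=+, so +1.
(a,b)_17: α=1, u≡14; β=2, v≡6 (mod 17); (14|17)=-1, (6|17)=-1; sign (−1)^0·-1^2·-1^1 = -1.
(a,b)_37: α=0, u≡33; β=-1, v≡30 (mod 37); (33|37)=+1, (30|37)=+1; sign (−1)^0·+1^-1·+1^0 = +1.
(442221, 37 / ℚ) ramifies at {13, 17, 23, 29}: a division algebra.

[13, 17, 23, 29]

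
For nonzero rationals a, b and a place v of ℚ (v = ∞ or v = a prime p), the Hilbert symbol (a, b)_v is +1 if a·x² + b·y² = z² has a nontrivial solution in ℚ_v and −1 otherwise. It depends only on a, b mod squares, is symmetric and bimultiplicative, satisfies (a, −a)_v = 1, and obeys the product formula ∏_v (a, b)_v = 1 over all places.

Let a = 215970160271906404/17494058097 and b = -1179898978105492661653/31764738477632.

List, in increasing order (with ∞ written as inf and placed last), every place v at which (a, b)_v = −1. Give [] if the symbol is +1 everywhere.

Mod squares: a ≡ 17, b ≡ -221. Check v ∈ {∞, 2, 3, 7, 13, 17, 19, 23, 31, 37, 41}.
v=3: a=3^-2·(≡2), b=3^0·(≡1) mod 3; (2|3)=-1, (1|3)=+1; (−1)^{-2·0·1}·(-1)^0·(+1)^-2 = +1.
v=37: a=37^-2·(≡13), b=37^0·(≡34) mod 37; (13|37)=-1, (34|37)=+1; (−1)^{-2·0·18}·(-1)^0·(+1)^-2 = +1.
v=2: v_2(a)=2, v_2(b)=-6; units ≡ 1, 3 (mod 8); ε·ε+αω+βω = 0·1+2·1+-6·0 ≡ 0  ⇒  (a,b)_2 = +1.
v=31: a=31^2·(≡23), b=31^2·(≡12) mod 31; (23|31)=-1, (12|31)=-1; (−1)^{2·2·15}·(-1)^2·(-1)^2 = +1.
v=13: a=13^2·(≡10), b=13^3·(≡10) mod 13; (10|13)=+1, (10|13)=+1; (−1)^{2·3·6}·(+1)^3·(+1)^2 = +1.
v=41: a=41^4·(≡14), b=41^6·(≡2) mod 41; (14|41)=-1, (2|41)=+1; (−1)^{4·6·20}·(-1)^6·(+1)^4 = +1.
v=7: a=7^6·(≡3), b=7^6·(≡5) mod 7; (3|7)=-1, (5|7)=-1; (−1)^{6·6·3}·(-1)^6·(-1)^6 = +1.
v=17: a=17^-5·(≡1), b=17^-3·(≡2) mod 17; (1|17)=+1, (2|17)=+1; (−1)^{-5·-3·8}·(+1)^-3·(+1)^-5 = +1.
v=∞: 17 > 0 and -221 < 0  ⇒  (a,b)_∞ = +1.
v=23: a=23^0·(≡11), b=23^-4·(≡18) mod 23; (11|23)=-1, (18|23)=+1; (−1)^{0·-4·11}·(-1)^-4·(+1)^0 = +1.
v=19: a=19^0·(≡1), b=19^-2·(≡5) mod 19; (1|19)=+1, (5|19)=+1; (−1)^{0·-2·9}·(+1)^-2·(+1)^0 = +1.
Every local symbol is +1, so the conic 17·x² + -221·y² = z² has ℚ_v-points for all v and hence a ℚ-point; (a, b / ℚ) ≅ M_2(ℚ).

[]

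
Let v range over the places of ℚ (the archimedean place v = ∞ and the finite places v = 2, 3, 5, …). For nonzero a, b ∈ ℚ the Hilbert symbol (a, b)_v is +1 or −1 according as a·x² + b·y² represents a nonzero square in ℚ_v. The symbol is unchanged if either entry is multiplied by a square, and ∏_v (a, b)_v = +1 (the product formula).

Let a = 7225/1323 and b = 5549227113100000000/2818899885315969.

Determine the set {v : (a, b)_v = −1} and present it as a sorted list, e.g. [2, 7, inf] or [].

Mod squares: a ≡ 3, b ≡ 19. Check v ∈ {∞, 2, 3, 5, 7, 11, 13, 17, 19}.
v=17: a=17^2·(≡3), b=17^6·(≡13) mod 17; (3|17)=-1, (13|17)=+1; (−1)^{2·6·8}·(-1)^6·(+1)^2 = +1.
v=2: v_2(a)=0, v_2(b)=8; units ≡ 3, 3 (mod 8); ε·ε+αω+βω = 1·1+0·1+8·1 ≡ 1  ⇒  (a,b)_2 = -1.
v=7: a=7^-2·(≡6), b=7^-10·(≡5) mod 7; (6|7)=-1, (5|7)=-1; (−1)^{-2·-10·3}·(-1)^-10·(-1)^-2 = +1.
v=13: a=13^0·(≡1), b=13^-2·(≡5) mod 13; (1|13)=+1, (5|13)=-1; (−1)^{0·-2·6}·(+1)^-2·(-1)^0 = +1.
v=∞: 3 > 0 and 19 > 0  ⇒  (a,b)_∞ = +1.
v=11: a=11^0·(≡3), b=11^2·(≡10) mod 11; (3|11)=+1, (10|11)=-1; (−1)^{0·2·5}·(+1)^2·(-1)^0 = +1.
v=19: a=19^0·(≡2), b=19^1·(≡4) mod 19; (2|19)=-1, (4|19)=+1; (−1)^{0·1·9}·(-1)^1·(+1)^0 = -1.
v=5: a=5^2·(≡3), b=5^8·(≡4) mod 5; (3|5)=-1, (4|5)=+1; (−1)^{2·8·2}·(-1)^8·(+1)^2 = +1.
v=3: a=3^-3·(≡1), b=3^-10·(≡1) mod 3; (1|3)=+1, (1|3)=+1; (−1)^{-3·-10·1}·(+1)^-10·(+1)^-3 = +1.
Ram(3, 19) = {2, 19}; no ℚ_2-point on the conic.

[2, 19]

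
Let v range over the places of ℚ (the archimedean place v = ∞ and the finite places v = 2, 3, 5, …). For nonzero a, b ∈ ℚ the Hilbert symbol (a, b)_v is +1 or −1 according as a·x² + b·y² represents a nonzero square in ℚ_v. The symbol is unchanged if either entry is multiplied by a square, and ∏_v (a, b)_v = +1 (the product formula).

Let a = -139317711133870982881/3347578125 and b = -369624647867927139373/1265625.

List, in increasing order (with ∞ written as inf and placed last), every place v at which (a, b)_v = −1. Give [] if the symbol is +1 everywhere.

Mod squares: a ≡ -327845, b ≡ -133. Check v ∈ {∞, 2, 3, 5, 7, 17, 19, 23, 29, 37}.
v=2: v_2(a)=0, v_2(b)=0; units ≡ 3, 3 (mod 8); ε·ε+αω+βω = 1·1+0·1+0·1 ≡ 1  ⇒  (a,b)_2 = -1.
v=7: a=7^3·(≡4), b=7^1·(≡2) mod 7; (4|7)=+1, (2|7)=+1; (−1)^{3·1·3}·(+1)^1·(+1)^3 = -1.
v=5: a=5^-7·(≡1), b=5^-6·(≡2) mod 5; (1|5)=+1, (2|5)=-1; (−1)^{-7·-6·2}·(+1)^-6·(-1)^-7 = -1.
v=37: a=37^2·(≡27), b=37^0·(≡29) mod 37; (27|37)=+1, (29|37)=-1; (−1)^{2·0·18}·(+1)^0·(-1)^2 = +1.
v=∞: -327845 < 0 and -133 < 0  ⇒  (a,b)_∞ = -1.
v=17: a=17^3·(≡10), b=17^4·(≡11) mod 17; (10|17)=-1, (11|17)=-1; (−1)^{3·4·8}·(-1)^4·(-1)^3 = -1.
v=29: a=29^3·(≡6), b=29^4·(≡17) mod 29; (6|29)=+1, (17|29)=-1; (−1)^{3·4·14}·(+1)^4·(-1)^3 = -1.
v=23: a=23^-2·(≡21), b=23^0·(≡22) mod 23; (21|23)=-1, (22|23)=-1; (−1)^{-2·0·11}·(-1)^0·(-1)^-2 = +1.
v=19: a=19^5·(≡11), b=19^7·(≡15) mod 19; (11|19)=+1, (15|19)=-1; (−1)^{5·7·9}·(+1)^7·(-1)^5 = +1.
v=3: a=3^-4·(≡1), b=3^-4·(≡2) mod 3; (1|3)=+1, (2|3)=-1; (−1)^{-4·-4·1}·(+1)^-4·(-1)^-4 = +1.
(-327845, -133 / ℚ) ramifies at {2, 5, 7, 17, 29, ∞}: a division algebra.

[2, 5, 7, 17, 29, inf]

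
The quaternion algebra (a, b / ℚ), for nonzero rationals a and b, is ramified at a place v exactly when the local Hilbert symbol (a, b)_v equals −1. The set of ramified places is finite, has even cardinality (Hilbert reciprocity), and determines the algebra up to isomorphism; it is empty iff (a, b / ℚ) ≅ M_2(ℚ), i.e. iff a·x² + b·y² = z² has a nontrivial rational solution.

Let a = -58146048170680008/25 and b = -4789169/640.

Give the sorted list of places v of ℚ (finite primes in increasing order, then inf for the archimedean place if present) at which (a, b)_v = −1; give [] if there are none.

(a, b) ≡ (-122322, -28490) mod (ℚ^×)²; places V = {2, 3, 5, 7, 11, 19, 29, 37, 41, ∞}.
(a,b)_3: α=1, u≡2; β=0, v≡1 (mod 3); (2|3)=-1, (1|3)=+1; sign (−1)^0·-1^0·+1^1 = +1.
(a,b)_∞: sgn(-122322)=−, sgn(-28490)=−, so -1.
(a,b)_37: α=3, u≡15; β=1, v≡36 (mod 37); (15|37)=-1, (36|37)=+1; sign (−1)^0·-1^1·+1^3 = -1.
(a,b)_11: α=6, u≡3; β=1, v≡6 (mod 11); (3|11)=+1, (6|11)=-1; sign (−1)^0·+1^1·-1^6 = +1.
(a,b)_41: α=0, u≡15; β=2, v≡32 (mod 41); (15|41)=-1, (32|41)=+1; sign (−1)^0·-1^2·+1^0 = +1.
(a,b)_29: α=1, u≡4; β=0, v≡18 (mod 29); (4|29)=+1, (18|29)=-1; sign (−1)^0·+1^0·-1^1 = -1.
(a,b)_2: α=3, β=-7; u≡7, v≡3 (mod 8); ε(u)ε(v)=1·1, αω(v)=3·1, βω(u)=-7·0; sum ≡ 0  ⇒  +1.
(a,b)_7: α=2, u≡5; β=1, v≡2 (mod 7); (5|7)=-1, (2|7)=+1; sign (−1)^0·-1^1·+1^2 = -1.
(a,b)_5: α=-2, u≡2; β=-1, v≡2 (mod 5); (2|5)=-1, (2|5)=-1; sign (−1)^0·-1^-1·-1^-2 = -1.
(a,b)_19: α=1, u≡3; β=0, v≡8 (mod 19); (3|19)=-1, (8|19)=-1; sign (−1)^0·-1^0·-1^1 = -1.
Ram(-122322, -28490) = {5, 7, 19, 29, 37, ∞}; no ℚ_5-point on the conic.

[5, 7, 19, 29, 37, inf]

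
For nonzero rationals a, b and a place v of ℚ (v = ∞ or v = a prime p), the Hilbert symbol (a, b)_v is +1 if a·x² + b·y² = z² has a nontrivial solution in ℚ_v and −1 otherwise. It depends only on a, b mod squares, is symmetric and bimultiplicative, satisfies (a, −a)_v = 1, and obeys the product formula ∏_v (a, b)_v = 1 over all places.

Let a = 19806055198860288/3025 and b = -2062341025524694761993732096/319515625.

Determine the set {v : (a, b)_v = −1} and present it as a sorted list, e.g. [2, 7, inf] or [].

[23, 31]

(a, b) ≡ (57, -582521) mod (ℚ^×)²; places V = {2, 3, 5, 7, 11, 13, 19, 23, 31, 43, ∞}.
(a,b)_43: α=2, u≡16; β=3, v≡31 (mod 43); (16|43)=+1, (31|43)=+1; sign (−1)^0·+1^3·+1^2 = +1.
(a,b)_7: α=0, u≡1; β=2, v≡6 (mod 7); (1|7)=+1, (6|7)=-1; sign (−1)^0·+1^2·-1^0 = +1.
(a,b)_∞: sgn(57)=+, sgn(-582521)=−, so +1.
(a,b)_11: α=-2, u≡2; β=-2, v≡8 (mod 11); (2|11)=-1, (8|11)=-1; sign (−1)^0·-1^-2·-1^-2 = +1.
(a,b)_3: α=1, u≡1; β=2, v≡1 (mod 3); (1|3)=+1, (1|3)=+1; sign (−1)^0·+1^2·+1^1 = +1.
(a,b)_19: α=3, u≡12; β=5, v≡6 (mod 19); (12|19)=-1, (6|19)=+1; sign (−1)^1·-1^5·+1^3 = +1.
(a,b)_5: α=-2, u≡3; β=-6, v≡1 (mod 5); (3|5)=-1, (1|5)=+1; sign (−1)^0·-1^-6·+1^-2 = +1.
(a,b)_13: α=0, u≡8; β=-2, v≡1 (mod 13); (8|13)=-1, (1|13)=+1; sign (−1)^0·-1^-2·+1^0 = +1.
(a,b)_2: α=10, β=16; u≡1, v≡7 (mod 8); ε(u)ε(v)=0·1, αω(v)=10·0, βω(u)=16·0; sum ≡ 0  ⇒  +1.
(a,b)_31: α=2, u≡12; β=3, v≡17 (mod 31); (12|31)=-1, (17|31)=-1; sign (−1)^0·-1^3·-1^2 = -1.
(a,b)_23: α=2, u≡15; β=3, v≡19 (mod 23); (15|23)=-1, (19|23)=-1; sign (−1)^0·-1^3·-1^2 = -1.
Ram(57, -582521) = {23, 31}; no ℚ_23-point on the conic.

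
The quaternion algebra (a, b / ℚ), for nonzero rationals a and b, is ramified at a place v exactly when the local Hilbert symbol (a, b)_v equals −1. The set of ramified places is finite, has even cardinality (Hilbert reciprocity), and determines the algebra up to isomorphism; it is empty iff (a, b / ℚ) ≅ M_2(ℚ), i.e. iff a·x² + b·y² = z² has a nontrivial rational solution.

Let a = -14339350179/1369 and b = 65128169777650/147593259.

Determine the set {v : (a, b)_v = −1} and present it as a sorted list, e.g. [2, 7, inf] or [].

Mod squares: a ≡ -721259, b ≡ 84854. Check v ∈ {∞, 2, 3, 5, 7, 11, 17, 19, 23, 29, 37, 47}.
v=23: a=23^0·(≡10), b=23^2·(≡10) mod 23; (10|23)=-1, (10|23)=-1; (−1)^{0·2·11}·(-1)^2·(-1)^0 = +1.
v=5: a=5^0·(≡4), b=5^2·(≡4) mod 5; (4|5)=+1, (4|5)=+1; (−1)^{0·2·2}·(+1)^2·(+1)^0 = +1.
v=19: a=19^1·(≡7), b=19^1·(≡9) mod 19; (7|19)=+1, (9|19)=+1; (−1)^{1·1·9}·(+1)^1·(+1)^1 = -1.
v=2: v_2(a)=0, v_2(b)=1; units ≡ 5, 3 (mod 8); ε·ε+αω+βω = 0·1+0·1+1·1 ≡ 1  ⇒  (a,b)_2 = -1.
v=37: a=37^-2·(≡6), b=37^-2·(≡14) mod 37; (6|37)=-1, (14|37)=-1; (−1)^{-2·-2·18}·(-1)^-2·(-1)^-2 = +1.
v=47: a=47^2·(≡28), b=47^2·(≡29) mod 47; (28|47)=+1, (29|47)=-1; (−1)^{2·2·23}·(+1)^2·(-1)^2 = +1.
v=3: a=3^2·(≡1), b=3^-4·(≡2) mod 3; (1|3)=+1, (2|3)=-1; (−1)^{2·-4·1}·(+1)^-4·(-1)^2 = +1.
v=11: a=11^1·(≡6), b=11^-3·(≡5) mod 11; (6|11)=-1, (5|11)=+1; (−1)^{1·-3·5}·(-1)^-3·(+1)^1 = +1.
v=17: a=17^1·(≡12), b=17^2·(≡14) mod 17; (12|17)=-1, (14|17)=-1; (−1)^{1·2·8}·(-1)^2·(-1)^1 = -1.
v=29: a=29^1·(≡10), b=29^1·(≡14) mod 29; (10|29)=-1, (14|29)=-1; (−1)^{1·1·14}·(-1)^1·(-1)^1 = +1.
v=7: a=7^1·(≡6), b=7^1·(≡3) mod 7; (6|7)=-1, (3|7)=-1; (−1)^{1·1·3}·(-1)^1·(-1)^1 = -1.
v=∞: -721259 < 0 and 84854 > 0  ⇒  (a,b)_∞ = +1.
Ram(-721259, 84854) = {2, 7, 17, 19}; no ℚ_2-point on the conic.

[2, 7, 17, 19]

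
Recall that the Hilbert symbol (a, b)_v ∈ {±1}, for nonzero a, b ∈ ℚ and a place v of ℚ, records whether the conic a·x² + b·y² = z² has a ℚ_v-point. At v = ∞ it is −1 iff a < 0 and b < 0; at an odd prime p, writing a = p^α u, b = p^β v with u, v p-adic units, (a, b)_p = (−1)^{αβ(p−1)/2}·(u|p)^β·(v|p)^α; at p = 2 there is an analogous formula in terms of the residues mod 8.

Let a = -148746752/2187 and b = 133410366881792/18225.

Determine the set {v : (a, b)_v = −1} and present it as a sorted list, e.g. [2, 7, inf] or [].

Mod squares: a ≡ -6, b ≡ 143. Check v ∈ {∞, 2, 3, 5, 7, 11, 13}.
v=13: a=13^0·(≡5), b=13^1·(≡2) mod 13; (5|13)=-1, (2|13)=-1; (−1)^{0·1·6}·(-1)^1·(-1)^0 = -1.
v=7: a=7^4·(≡4), b=7^6·(≡3) mod 7; (4|7)=+1, (3|7)=-1; (−1)^{4·6·3}·(+1)^6·(-1)^4 = +1.
v=11: a=11^2·(≡9), b=11^3·(≡8) mod 11; (9|11)=+1, (8|11)=-1; (−1)^{2·3·5}·(+1)^3·(-1)^2 = +1.
v=5: a=5^0·(≡4), b=5^-2·(≡3) mod 5; (4|5)=+1, (3|5)=-1; (−1)^{0·-2·2}·(+1)^-2·(-1)^0 = +1.
v=3: a=3^-7·(≡1), b=3^-6·(≡2) mod 3; (1|3)=+1, (2|3)=-1; (−1)^{-7·-6·1}·(+1)^-6·(-1)^-7 = -1.
v=2: v_2(a)=9, v_2(b)=16; units ≡ 5, 7 (mod 8); ε·ε+αω+βω = 0·1+9·0+16·1 ≡ 0  ⇒  (a,b)_2 = +1.
v=∞: -6 < 0 and 143 > 0  ⇒  (a,b)_∞ = +1.
Ram(-6, 143) = {3, 13}; no ℚ_3-point on the conic.

[3, 13]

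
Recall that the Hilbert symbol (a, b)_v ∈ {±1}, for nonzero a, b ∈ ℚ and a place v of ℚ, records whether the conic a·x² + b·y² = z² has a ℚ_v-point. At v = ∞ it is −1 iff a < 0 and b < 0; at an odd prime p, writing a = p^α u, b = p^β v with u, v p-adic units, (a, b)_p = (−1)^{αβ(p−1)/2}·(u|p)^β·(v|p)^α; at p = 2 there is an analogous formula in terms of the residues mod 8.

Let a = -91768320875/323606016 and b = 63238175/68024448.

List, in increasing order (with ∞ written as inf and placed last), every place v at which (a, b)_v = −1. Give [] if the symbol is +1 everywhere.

[2, 7, 11, 13]

(a, b) ≡ (-210, 286) mod (ℚ^×)²; places V = {2, 3, 5, 7, 11, 13, 17, 19, ∞}.
(a,b)_17: α=-2, u≡10; β=0, v≡14 (mod 17); (10|17)=-1, (14|17)=-1; sign (−1)^0·-1^0·-1^-2 = +1.
(a,b)_11: α=2, u≡10; β=1, v≡9 (mod 11); (10|11)=-1, (9|11)=+1; sign (−1)^0·-1^1·+1^2 = -1.
(a,b)_19: α=2, u≡18; β=2, v≡7 (mod 19); (18|19)=-1, (7|19)=+1; sign (−1)^0·-1^2·+1^2 = +1.
(a,b)_3: α=-7, u≡2; β=-12, v≡1 (mod 3); (2|3)=-1, (1|3)=+1; sign (−1)^0·-1^-12·+1^-7 = +1.
(a,b)_7: α=5, u≡6; β=2, v≡3 (mod 7); (6|7)=-1, (3|7)=-1; sign (−1)^0·-1^2·-1^5 = -1.
(a,b)_∞: sgn(-210)=−, sgn(286)=+, so +1.
(a,b)_5: α=3, u≡3; β=2, v≡4 (mod 5); (3|5)=-1, (4|5)=+1; sign (−1)^0·-1^2·+1^3 = +1.
(a,b)_13: α=0, u≡7; β=1, v≡4 (mod 13); (7|13)=-1, (4|13)=+1; sign (−1)^0·-1^1·+1^0 = -1.
(a,b)_2: α=-9, β=-7; u≡7, v≡7 (mod 8); ε(u)ε(v)=1·1, αω(v)=-9·0, βω(u)=-7·0; sum ≡ 1  ⇒  -1.
Ram(-210, 286) = {2, 7, 11, 13}; no ℚ_2-point on the conic.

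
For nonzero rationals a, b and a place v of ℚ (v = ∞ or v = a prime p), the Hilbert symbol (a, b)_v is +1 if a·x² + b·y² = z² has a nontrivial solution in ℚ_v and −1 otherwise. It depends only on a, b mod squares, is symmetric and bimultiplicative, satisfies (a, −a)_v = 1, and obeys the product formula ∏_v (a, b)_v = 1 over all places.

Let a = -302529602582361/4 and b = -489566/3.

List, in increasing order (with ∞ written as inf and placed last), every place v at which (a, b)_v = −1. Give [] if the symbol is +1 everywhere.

[2, 7, 11, inf]

(a, b) ≡ (-561, -42) mod (ℚ^×)²; places V = {2, 3, 7, 11, 17, ∞}.
(a,b)_17: α=5, u≡16; β=2, v≡2 (mod 17); (16|17)=+1, (2|17)=+1; sign (−1)^0·+1^2·+1^5 = +1.
(a,b)_3: α=3, u≡2; β=-1, v≡1 (mod 3); (2|3)=-1, (1|3)=+1; sign (−1)^1·-1^-1·+1^3 = +1.
(a,b)_7: α=2, u≡6; β=1, v≡2 (mod 7); (6|7)=-1, (2|7)=+1; sign (−1)^0·-1^1·+1^2 = -1.
(a,b)_∞: sgn(-561)=−, sgn(-42)=−, so -1.
(a,b)_11: α=5, u≡9; β=2, v≡8 (mod 11); (9|11)=+1, (8|11)=-1; sign (−1)^0·+1^2·-1^5 = -1.
(a,b)_2: α=-2, β=1; u≡7, v≡3 (mod 8); ε(u)ε(v)=1·1, αω(v)=-2·1, βω(u)=1·0; sum ≡ 1  ⇒  -1.
|Ram(-561, -42)| = 4, even; anisotropic at {2, 7, 11, ∞}.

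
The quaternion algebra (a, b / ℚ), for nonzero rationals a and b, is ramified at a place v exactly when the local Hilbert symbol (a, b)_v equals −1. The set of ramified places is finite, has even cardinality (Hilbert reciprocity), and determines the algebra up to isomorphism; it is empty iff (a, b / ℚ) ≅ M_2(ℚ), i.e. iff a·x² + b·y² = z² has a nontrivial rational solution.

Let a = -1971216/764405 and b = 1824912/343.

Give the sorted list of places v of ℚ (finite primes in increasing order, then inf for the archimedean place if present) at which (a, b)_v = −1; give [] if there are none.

Mod squares: a ≡ -5, b ≡ 88711. Check v ∈ {∞, 2, 3, 5, 7, 13, 17, 19, 23, 29}.
v=29: a=29^0·(≡24), b=29^1·(≡12) mod 29; (24|29)=+1, (12|29)=-1; (−1)^{0·1·14}·(+1)^1·(-1)^0 = +1.
v=19: a=19^0·(≡14), b=19^1·(≡3) mod 19; (14|19)=-1, (3|19)=-1; (−1)^{0·1·9}·(-1)^1·(-1)^0 = -1.
v=3: a=3^6·(≡1), b=3^2·(≡1) mod 3; (1|3)=+1, (1|3)=+1; (−1)^{6·2·1}·(+1)^2·(+1)^6 = +1.
v=17: a=17^-2·(≡7), b=17^0·(≡10) mod 17; (7|17)=-1, (10|17)=-1; (−1)^{-2·0·8}·(-1)^0·(-1)^-2 = +1.
v=23: a=23^-2·(≡6), b=23^1·(≡3) mod 23; (6|23)=+1, (3|23)=+1; (−1)^{-2·1·11}·(+1)^1·(+1)^-2 = +1.
v=7: a=7^0·(≡1), b=7^-3·(≡5) mod 7; (1|7)=+1, (5|7)=-1; (−1)^{0·-3·3}·(+1)^-3·(-1)^0 = +1.
v=2: v_2(a)=4, v_2(b)=4; units ≡ 3, 7 (mod 8); ε·ε+αω+βω = 1·1+4·0+4·1 ≡ 1  ⇒  (a,b)_2 = -1.
v=∞: -5 < 0 and 88711 > 0  ⇒  (a,b)_∞ = +1.
v=5: a=5^-1·(≡4), b=5^0·(≡4) mod 5; (4|5)=+1, (4|5)=+1; (−1)^{-1·0·2}·(+1)^0·(+1)^-1 = +1.
v=13: a=13^2·(≡2), b=13^0·(≡10) mod 13; (2|13)=-1, (10|13)=+1; (−1)^{2·0·6}·(-1)^0·(+1)^2 = +1.
(-5, 88711 / ℚ) ramifies at {2, 19}: a division algebra.

[2, 19]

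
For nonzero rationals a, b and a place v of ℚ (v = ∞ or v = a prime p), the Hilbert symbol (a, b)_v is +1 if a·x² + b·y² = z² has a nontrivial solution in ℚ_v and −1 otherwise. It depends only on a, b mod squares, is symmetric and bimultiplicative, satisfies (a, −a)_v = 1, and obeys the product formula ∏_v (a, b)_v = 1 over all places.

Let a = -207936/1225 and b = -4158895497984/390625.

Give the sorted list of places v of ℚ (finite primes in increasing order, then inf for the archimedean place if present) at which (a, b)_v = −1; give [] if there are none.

[19, inf]

Mod squares: a ≡ -1, b ≡ -19. Check v ∈ {∞, 2, 3, 5, 7, 19}.
v=∞: -1 < 0 and -19 < 0  ⇒  (a,b)_∞ = -1.
v=7: a=7^-2·(≡5), b=7^0·(≡1) mod 7; (5|7)=-1, (1|7)=+1; (−1)^{-2·0·3}·(-1)^0·(+1)^-2 = +1.
v=5: a=5^-2·(≡1), b=5^-8·(≡1) mod 5; (1|5)=+1, (1|5)=+1; (−1)^{-2·-8·2}·(+1)^-8·(+1)^-2 = +1.
v=3: a=3^2·(≡2), b=3^8·(≡2) mod 3; (2|3)=-1, (2|3)=-1; (−1)^{2·8·1}·(-1)^8·(-1)^2 = +1.
v=2: v_2(a)=6, v_2(b)=8; units ≡ 7, 5 (mod 8); ε·ε+αω+βω = 1·0+6·1+8·0 ≡ 0  ⇒  (a,b)_2 = +1.
v=19: a=19^2·(≡12), b=19^5·(≡15) mod 19; (12|19)=-1, (15|19)=-1; (−1)^{2·5·9}·(-1)^5·(-1)^2 = -1.
|Ram(-1, -19)| = 2, even; anisotropic at {19, ∞}.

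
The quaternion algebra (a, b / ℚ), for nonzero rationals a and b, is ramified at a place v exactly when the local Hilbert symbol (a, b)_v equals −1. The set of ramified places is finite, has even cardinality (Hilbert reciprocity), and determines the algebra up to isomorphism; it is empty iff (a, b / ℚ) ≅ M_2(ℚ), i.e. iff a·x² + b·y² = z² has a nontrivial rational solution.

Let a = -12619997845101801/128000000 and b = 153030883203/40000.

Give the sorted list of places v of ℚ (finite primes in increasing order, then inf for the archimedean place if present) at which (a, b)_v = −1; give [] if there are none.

(a, b) ≡ (-249458, 667) mod (ℚ^×)²; places V = {2, 3, 5, 7, 11, 17, 23, 29, ∞}.
(a,b)_2: α=-13, β=-6; u≡7, v≡3 (mod 8); ε(u)ε(v)=1·1, αω(v)=-13·1, βω(u)=-6·0; sum ≡ 0  ⇒  +1.
(a,b)_∞: sgn(-249458)=−, sgn(667)=+, so +1.
(a,b)_3: α=10, u≡1; β=8, v≡1 (mod 3); (1|3)=+1, (1|3)=+1; sign (−1)^0·+1^8·+1^10 = +1.
(a,b)_17: α=3, u≡5; β=2, v≡8 (mod 17); (5|17)=-1, (8|17)=+1; sign (−1)^0·-1^2·+1^3 = +1.
(a,b)_11: α=3, u≡9; β=2, v≡7 (mod 11); (9|11)=+1, (7|11)=-1; sign (−1)^0·+1^2·-1^3 = -1.
(a,b)_5: α=-6, u≡2; β=-4, v≡2 (mod 5); (2|5)=-1, (2|5)=-1; sign (−1)^0·-1^-4·-1^-6 = +1.
(a,b)_29: α=1, u≡21; β=1, v≡4 (mod 29); (21|29)=-1, (4|29)=+1; sign (−1)^0·-1^1·+1^1 = -1.
(a,b)_23: α=1, u≡5; β=1, v≡16 (mod 23); (5|23)=-1, (16|23)=+1; sign (−1)^1·-1^1·+1^1 = +1.
(a,b)_7: α=2, u≡4; β=0, v≡1 (mod 7); (4|7)=+1, (1|7)=+1; sign (−1)^0·+1^0·+1^2 = +1.
|Ram(-249458, 667)| = 2, even; anisotropic at {11, 29}.

[11, 29]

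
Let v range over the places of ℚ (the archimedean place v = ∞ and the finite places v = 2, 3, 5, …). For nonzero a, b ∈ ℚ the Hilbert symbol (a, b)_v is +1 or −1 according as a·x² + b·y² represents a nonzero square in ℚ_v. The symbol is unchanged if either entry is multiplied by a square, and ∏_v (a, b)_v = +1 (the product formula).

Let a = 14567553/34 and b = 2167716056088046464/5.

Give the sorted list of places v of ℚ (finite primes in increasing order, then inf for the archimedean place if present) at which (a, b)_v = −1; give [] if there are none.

[2, 5]

(a, b) ≡ (9282, 6630) mod (ℚ^×)²; places V = {2, 3, 5, 7, 11, 13, 17, ∞}.
(a,b)_13: α=1, u≡9; β=3, v≡10 (mod 13); (9|13)=+1, (10|13)=+1; sign (−1)^0·+1^3·+1^1 = +1.
(a,b)_3: α=3, u≡1; β=7, v≡2 (mod 3); (1|3)=+1, (2|3)=-1; sign (−1)^1·+1^7·-1^3 = +1.
(a,b)_5: α=0, u≡2; β=-1, v≡4 (mod 5); (2|5)=-1, (4|5)=+1; sign (−1)^0·-1^-1·+1^0 = -1.
(a,b)_∞: sgn(9282)=+, sgn(6630)=+, so +1.
(a,b)_7: α=3, u≡5; β=2, v≡2 (mod 7); (5|7)=-1, (2|7)=+1; sign (−1)^0·-1^2·+1^3 = +1.
(a,b)_2: α=-1, β=7; u≡1, v≡3 (mod 8); ε(u)ε(v)=0·1, αω(v)=-1·1, βω(u)=7·0; sum ≡ 1  ⇒  -1.
(a,b)_17: α=-1, u≡16; β=3, v≡9 (mod 17); (16|17)=+1, (9|17)=+1; sign (−1)^0·+1^3·+1^-1 = +1.
(a,b)_11: α=2, u≡9; β=4, v≡8 (mod 11); (9|11)=+1, (8|11)=-1; sign (−1)^0·+1^4·-1^2 = +1.
(9282, 6630 / ℚ) ramifies at {2, 5}: a division algebra.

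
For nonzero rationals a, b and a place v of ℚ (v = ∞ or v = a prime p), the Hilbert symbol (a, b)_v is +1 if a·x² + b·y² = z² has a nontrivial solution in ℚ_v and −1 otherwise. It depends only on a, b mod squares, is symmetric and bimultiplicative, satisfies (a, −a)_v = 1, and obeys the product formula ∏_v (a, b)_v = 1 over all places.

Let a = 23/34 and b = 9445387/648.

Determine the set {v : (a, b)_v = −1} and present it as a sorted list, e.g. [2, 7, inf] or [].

[]

Mod squares: a ≡ 782, b ≡ 1334. Check v ∈ {∞, 2, 3, 7, 17, 23, 29}.
v=7: a=7^0·(≡5), b=7^2·(≡1) mod 7; (5|7)=-1, (1|7)=+1; (−1)^{0·2·3}·(-1)^2·(+1)^0 = +1.
v=∞: 782 > 0 and 1334 > 0  ⇒  (a,b)_∞ = +1.
v=2: v_2(a)=-1, v_2(b)=-3; units ≡ 7, 3 (mod 8); ε·ε+αω+βω = 1·1+-1·1+-3·0 ≡ 0  ⇒  (a,b)_2 = +1.
v=3: a=3^0·(≡2), b=3^-4·(≡2) mod 3; (2|3)=-1, (2|3)=-1; (−1)^{0·-4·1}·(-1)^-4·(-1)^0 = +1.
v=23: a=23^1·(≡21), b=23^1·(≡1) mod 23; (21|23)=-1, (1|23)=+1; (−1)^{1·1·11}·(-1)^1·(+1)^1 = +1.
v=29: a=29^0·(≡22), b=29^1·(≡12) mod 29; (22|29)=+1, (12|29)=-1; (−1)^{0·1·14}·(+1)^1·(-1)^0 = +1.
v=17: a=17^-1·(≡3), b=17^2·(≡13) mod 17; (3|17)=-1, (13|17)=+1; (−1)^{-1·2·8}·(-1)^2·(+1)^-1 = +1.
Ram(a, b) = ∅: the form 782·x² + 1334·y² − z² is isotropic over every ℚ_v, so by Hasse–Minkowski it is isotropic over ℚ.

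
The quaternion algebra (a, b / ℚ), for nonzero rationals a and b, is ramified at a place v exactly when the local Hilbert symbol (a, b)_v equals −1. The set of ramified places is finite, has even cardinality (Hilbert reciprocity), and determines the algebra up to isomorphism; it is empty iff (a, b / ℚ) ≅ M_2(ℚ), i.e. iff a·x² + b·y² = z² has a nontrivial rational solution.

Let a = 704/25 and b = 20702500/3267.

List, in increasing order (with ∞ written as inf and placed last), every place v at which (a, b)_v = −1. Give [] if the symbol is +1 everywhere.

(a, b) ≡ (11, 3) mod (ℚ^×)²; places V = {2, 3, 5, 7, 11, 13, ∞}.
(a,b)_13: α=0, u≡11; β=2, v≡10 (mod 13); (11|13)=-1, (10|13)=+1; sign (−1)^0·-1^2·+1^0 = +1.
(a,b)_∞: sgn(11)=+, sgn(3)=+, so +1.
(a,b)_11: α=1, u≡3; β=-2, v≡1 (mod 11); (3|11)=+1, (1|11)=+1; sign (−1)^0·+1^-2·+1^1 = +1.
(a,b)_2: α=6, β=2; u≡3, v≡3 (mod 8); ε(u)ε(v)=1·1, αω(v)=6·1, βω(u)=2·1; sum ≡ 1  ⇒  -1.
(a,b)_7: α=0, u≡1; β=2, v≡3 (mod 7); (1|7)=+1, (3|7)=-1; sign (−1)^0·+1^2·-1^0 = +1.
(a,b)_5: α=-2, u≡4; β=4, v≡2 (mod 5); (4|5)=+1, (2|5)=-1; sign (−1)^0·+1^4·-1^-2 = +1.
(a,b)_3: α=0, u≡2; β=-3, v≡1 (mod 3); (2|3)=-1, (1|3)=+1; sign (−1)^0·-1^-3·+1^0 = -1.
(11, 3 / ℚ) ramifies at {2, 3}: a division algebra.

[2, 3]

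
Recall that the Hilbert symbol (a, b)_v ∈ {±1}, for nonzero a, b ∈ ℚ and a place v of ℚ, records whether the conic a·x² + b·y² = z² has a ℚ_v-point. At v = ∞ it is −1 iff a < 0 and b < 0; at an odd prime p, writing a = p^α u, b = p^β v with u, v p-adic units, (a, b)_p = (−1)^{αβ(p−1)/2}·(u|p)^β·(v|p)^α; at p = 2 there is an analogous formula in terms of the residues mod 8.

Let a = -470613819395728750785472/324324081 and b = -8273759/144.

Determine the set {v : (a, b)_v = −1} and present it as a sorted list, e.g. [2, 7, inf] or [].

Mod squares: a ≡ -1108927, b ≡ -22919. Check v ∈ {∞, 2, 3, 11, 13, 17, 19, 23, 29, 37, 41, 43}.
v=13: a=13^2·(≡12), b=13^1·(≡11) mod 13; (12|13)=+1, (11|13)=-1; (−1)^{2·1·6}·(+1)^1·(-1)^2 = +1.
v=2: v_2(a)=6, v_2(b)=-4; units ≡ 1, 1 (mod 8); ε·ε+αω+βω = 0·0+6·0+-4·0 ≡ 0  ⇒  (a,b)_2 = +1.
v=17: a=17^3·(≡16), b=17^0·(≡7) mod 17; (16|17)=+1, (7|17)=-1; (−1)^{3·0·8}·(+1)^0·(-1)^3 = -1.
v=41: a=41^3·(≡3), b=41^1·(≡6) mod 41; (3|41)=-1, (6|41)=-1; (−1)^{3·1·20}·(-1)^1·(-1)^3 = +1.
v=11: a=11^2·(≡1), b=11^0·(≡1) mod 11; (1|11)=+1, (1|11)=+1; (−1)^{2·0·5}·(+1)^0·(+1)^2 = +1.
v=23: a=23^-2·(≡3), b=23^0·(≡9) mod 23; (3|23)=+1, (9|23)=+1; (−1)^{-2·0·11}·(+1)^0·(+1)^-2 = +1.
v=∞: -1108927 < 0 and -22919 < 0  ⇒  (a,b)_∞ = -1.
v=37: a=37^1·(≡33), b=37^0·(≡1) mod 37; (33|37)=+1, (1|37)=+1; (−1)^{1·0·18}·(+1)^0·(+1)^1 = +1.
v=29: a=29^-2·(≡7), b=29^0·(≡1) mod 29; (7|29)=+1, (1|29)=+1; (−1)^{-2·0·14}·(+1)^0·(+1)^-2 = +1.
v=19: a=19^2·(≡13), b=19^2·(≡3) mod 19; (13|19)=-1, (3|19)=-1; (−1)^{2·2·9}·(-1)^2·(-1)^2 = +1.
v=3: a=3^-6·(≡2), b=3^-2·(≡1) mod 3; (2|3)=-1, (1|3)=+1; (−1)^{-6·-2·1}·(-1)^-2·(+1)^-6 = +1.
v=43: a=43^3·(≡6), b=43^1·(≡18) mod 43; (6|43)=+1, (18|43)=-1; (−1)^{3·1·21}·(+1)^1·(-1)^3 = +1.
Ram(-1108927, -22919) = {17, ∞}; no ℚ_17-point on the conic.

[17, inf]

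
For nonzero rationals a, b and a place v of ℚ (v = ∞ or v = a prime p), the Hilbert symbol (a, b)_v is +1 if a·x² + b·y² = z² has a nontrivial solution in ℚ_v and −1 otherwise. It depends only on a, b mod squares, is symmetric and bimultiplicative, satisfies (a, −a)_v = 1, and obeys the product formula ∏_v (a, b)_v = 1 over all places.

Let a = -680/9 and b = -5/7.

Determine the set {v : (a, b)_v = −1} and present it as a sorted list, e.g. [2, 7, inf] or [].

(a, b) ≡ (-170, -35) mod (ℚ^×)²; places V = {2, 3, 5, 7, 17, ∞}.
(a,b)_7: α=0, u≡3; β=-1, v≡2 (mod 7); (3|7)=-1, (2|7)=+1; sign (−1)^0·-1^-1·+1^0 = -1.
(a,b)_∞: sgn(-170)=−, sgn(-35)=−, so -1.
(a,b)_3: α=-2, u≡1; β=0, v≡1 (mod 3); (1|3)=+1, (1|3)=+1; sign (−1)^0·+1^0·+1^-2 = +1.
(a,b)_2: α=3, β=0; u≡3, v≡5 (mod 8); ε(u)ε(v)=1·0, αω(v)=3·1, βω(u)=0·1; sum ≡ 1  ⇒  -1.
(a,b)_5: α=1, u≡1; β=1, v≡2 (mod 5); (1|5)=+1, (2|5)=-1; sign (−1)^0·+1^1·-1^1 = -1.
(a,b)_17: α=1, u≡5; β=0, v≡9 (mod 17); (5|17)=-1, (9|17)=+1; sign (−1)^0·-1^0·+1^1 = +1.
|Ram(-170, -35)| = 4, even; anisotropic at {2, 5, 7, ∞}.

[2, 5, 7, inf]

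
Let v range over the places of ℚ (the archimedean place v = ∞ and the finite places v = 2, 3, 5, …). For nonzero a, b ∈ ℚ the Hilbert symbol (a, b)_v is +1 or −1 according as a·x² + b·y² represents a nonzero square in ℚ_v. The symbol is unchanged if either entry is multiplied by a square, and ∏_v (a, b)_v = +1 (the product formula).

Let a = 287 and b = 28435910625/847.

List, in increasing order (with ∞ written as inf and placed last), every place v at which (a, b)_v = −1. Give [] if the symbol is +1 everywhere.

(a, b) ≡ (287, 3931879) mod (ℚ^×)²; places V = {2, 3, 5, 7, 11, 17, 19, 37, 41, 47, ∞}.
(a,b)_3: α=0, u≡2; β=4, v≡1 (mod 3); (2|3)=-1, (1|3)=+1; sign (−1)^0·-1^4·+1^0 = +1.
(a,b)_2: α=0, β=0; u≡7, v≡7 (mod 8); ε(u)ε(v)=1·1, αω(v)=0·0, βω(u)=0·0; sum ≡ 1  ⇒  -1.
(a,b)_∞: sgn(287)=+, sgn(3931879)=+, so +1.
(a,b)_7: α=1, u≡6; β=-1, v≡5 (mod 7); (6|7)=-1, (5|7)=-1; sign (−1)^1·-1^-1·-1^1 = -1.
(a,b)_47: α=0, u≡5; β=1, v≡31 (mod 47); (5|47)=-1, (31|47)=-1; sign (−1)^0·-1^1·-1^0 = -1.
(a,b)_17: α=0, u≡15; β=1, v≡9 (mod 17); (15|17)=+1, (9|17)=+1; sign (−1)^0·+1^1·+1^0 = +1.
(a,b)_37: α=0, u≡28; β=1, v≡3 (mod 37); (28|37)=+1, (3|37)=+1; sign (−1)^0·+1^1·+1^0 = +1.
(a,b)_11: α=0, u≡1; β=-2, v≡8 (mod 11); (1|11)=+1, (8|11)=-1; sign (−1)^0·+1^-2·-1^0 = +1.
(a,b)_19: α=0, u≡2; β=1, v≡13 (mod 19); (2|19)=-1, (13|19)=-1; sign (−1)^0·-1^1·-1^0 = -1.
(a,b)_5: α=0, u≡2; β=4, v≡1 (mod 5); (2|5)=-1, (1|5)=+1; sign (−1)^0·-1^4·+1^0 = +1.
(a,b)_41: α=1, u≡7; β=0, v≡33 (mod 41); (7|41)=-1, (33|41)=+1; sign (−1)^0·-1^0·+1^1 = +1.
(287, 3931879 / ℚ) ramifies at {2, 7, 19, 47}: a division algebra.

[2, 7, 19, 47]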